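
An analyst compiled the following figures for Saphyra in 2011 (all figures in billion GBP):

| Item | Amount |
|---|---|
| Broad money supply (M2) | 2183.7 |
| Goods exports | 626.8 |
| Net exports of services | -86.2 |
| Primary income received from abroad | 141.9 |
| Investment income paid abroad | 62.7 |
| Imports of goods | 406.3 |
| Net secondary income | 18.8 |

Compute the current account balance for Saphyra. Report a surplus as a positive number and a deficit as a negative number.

232.3

Goods balance = 626.8 - 406.3 = 220.5
Services balance = -86.2
Trade balance (goods + services) = 220.5 + (-86.2) = 134.3
Net primary income = 141.9 - 62.7 = 79.2
Net secondary income = 18.8
Current account = 134.3 + 79.2 + 18.8 = 232.3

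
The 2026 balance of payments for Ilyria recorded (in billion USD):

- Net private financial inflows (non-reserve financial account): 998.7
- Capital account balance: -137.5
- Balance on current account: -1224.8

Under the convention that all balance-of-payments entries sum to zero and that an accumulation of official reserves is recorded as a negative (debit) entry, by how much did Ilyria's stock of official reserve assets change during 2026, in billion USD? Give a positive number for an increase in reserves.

-363.6

Official reserve transactions balance = -((-1224.8) + (-137.5) + 998.7) = 363.6
An accumulation of reserves is recorded as a debit (negative entry), so the change in the stock of reserves is the negative of that balance.
Change in official reserves = -(363.6) = -363.6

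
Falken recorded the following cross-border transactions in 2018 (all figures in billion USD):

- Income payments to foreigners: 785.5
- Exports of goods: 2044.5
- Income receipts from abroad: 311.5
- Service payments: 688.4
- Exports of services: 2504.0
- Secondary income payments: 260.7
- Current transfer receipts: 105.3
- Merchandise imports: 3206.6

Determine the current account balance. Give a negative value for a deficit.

24.1

Goods balance = 2044.5 - 3206.6 = -1162.1
Services balance = 2504.0 - 688.4 = 1815.6
Trade balance (goods + services) = -1162.1 + 1815.6 = 653.5
Net primary income = 311.5 - 785.5 = -474.0
Net secondary income = 105.3 - 260.7 = -155.4
Current account = 653.5 + (-474.0) + (-155.4) = 24.1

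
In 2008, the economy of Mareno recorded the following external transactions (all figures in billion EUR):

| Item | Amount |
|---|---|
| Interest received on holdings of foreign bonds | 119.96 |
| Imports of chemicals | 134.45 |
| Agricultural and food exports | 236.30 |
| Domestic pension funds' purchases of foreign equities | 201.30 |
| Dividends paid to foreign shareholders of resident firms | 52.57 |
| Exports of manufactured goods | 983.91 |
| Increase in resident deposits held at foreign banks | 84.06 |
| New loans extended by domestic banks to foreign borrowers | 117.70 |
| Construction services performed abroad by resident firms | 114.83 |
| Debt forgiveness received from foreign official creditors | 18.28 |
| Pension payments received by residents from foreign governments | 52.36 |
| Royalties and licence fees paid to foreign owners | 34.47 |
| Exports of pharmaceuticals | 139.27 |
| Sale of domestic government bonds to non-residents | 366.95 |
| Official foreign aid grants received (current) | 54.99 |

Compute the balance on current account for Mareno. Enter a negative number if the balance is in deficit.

1480.13

Goods: 983.91 + 139.27 + 236.30 - 134.45 = 1225.03
Services: 114.83 - 34.47 = 80.36
Primary income: -52.57 + 119.96 = 67.39
Secondary income: 52.36 + 54.99 = 107.35
Current account = 1225.03 + 80.36 + 67.39 + 107.35 = 1480.13
(Excluded from the current account — financial account: domestic pension funds' purchases of foreign equities 201.30, increase in resident deposits held at foreign banks 84.06, new loans extended by domestic banks to foreign borrowers 117.70, sale of domestic government bonds to non-residents 366.95; capital account: debt forgiveness received from foreign official creditors 18.28.)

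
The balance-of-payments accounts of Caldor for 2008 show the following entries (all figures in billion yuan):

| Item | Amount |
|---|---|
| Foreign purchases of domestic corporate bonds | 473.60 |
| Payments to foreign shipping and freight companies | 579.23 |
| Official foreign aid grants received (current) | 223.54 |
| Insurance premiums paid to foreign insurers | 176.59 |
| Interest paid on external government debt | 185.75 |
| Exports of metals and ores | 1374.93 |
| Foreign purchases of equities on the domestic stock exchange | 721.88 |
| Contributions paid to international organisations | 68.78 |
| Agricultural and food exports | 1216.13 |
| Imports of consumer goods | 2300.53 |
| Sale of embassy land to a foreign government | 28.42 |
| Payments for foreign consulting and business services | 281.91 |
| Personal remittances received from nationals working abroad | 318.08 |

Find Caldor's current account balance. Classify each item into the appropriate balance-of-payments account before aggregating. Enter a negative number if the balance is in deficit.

-460.11

Goods: 1216.13 - 2300.53 + 1374.93 = 290.53
Services: -176.59 - 579.23 - 281.91 = -1037.73
Primary income: -185.75
Secondary income: 318.08 - 68.78 + 223.54 = 472.84
Current account = 290.53 + (-1037.73) + (-185.75) + 472.84 = -460.11
(Excluded from the current account — financial account: foreign purchases of domestic corporate bonds 473.60, foreign purchases of equities on the domestic stock exchange 721.88; capital account: sale of embassy land to a foreign government 28.42.)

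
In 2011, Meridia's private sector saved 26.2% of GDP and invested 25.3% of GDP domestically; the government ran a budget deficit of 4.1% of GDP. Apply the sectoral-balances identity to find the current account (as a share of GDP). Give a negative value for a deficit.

By the sectoral-balances identity, CA = (S_private - I) + (T - G).
Private balance = 26.2 - 25.3 = 0.9
Government balance (T - G) = -4.1
CA = 0.9 + (-4.1) = -3.2

-3.2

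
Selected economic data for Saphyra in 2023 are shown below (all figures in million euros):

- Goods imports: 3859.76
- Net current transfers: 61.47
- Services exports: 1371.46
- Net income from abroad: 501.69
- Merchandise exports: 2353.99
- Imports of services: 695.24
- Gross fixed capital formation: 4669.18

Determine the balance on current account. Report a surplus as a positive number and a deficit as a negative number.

-266.39

Goods balance = 2353.99 - 3859.76 = -1505.77
Services balance = 1371.46 - 695.24 = 676.22
Trade balance (goods + services) = -1505.77 + 676.22 = -829.55
Net primary income = 501.69
Net secondary income = 61.47
Current account = -829.55 + 501.69 + 61.47 = -266.39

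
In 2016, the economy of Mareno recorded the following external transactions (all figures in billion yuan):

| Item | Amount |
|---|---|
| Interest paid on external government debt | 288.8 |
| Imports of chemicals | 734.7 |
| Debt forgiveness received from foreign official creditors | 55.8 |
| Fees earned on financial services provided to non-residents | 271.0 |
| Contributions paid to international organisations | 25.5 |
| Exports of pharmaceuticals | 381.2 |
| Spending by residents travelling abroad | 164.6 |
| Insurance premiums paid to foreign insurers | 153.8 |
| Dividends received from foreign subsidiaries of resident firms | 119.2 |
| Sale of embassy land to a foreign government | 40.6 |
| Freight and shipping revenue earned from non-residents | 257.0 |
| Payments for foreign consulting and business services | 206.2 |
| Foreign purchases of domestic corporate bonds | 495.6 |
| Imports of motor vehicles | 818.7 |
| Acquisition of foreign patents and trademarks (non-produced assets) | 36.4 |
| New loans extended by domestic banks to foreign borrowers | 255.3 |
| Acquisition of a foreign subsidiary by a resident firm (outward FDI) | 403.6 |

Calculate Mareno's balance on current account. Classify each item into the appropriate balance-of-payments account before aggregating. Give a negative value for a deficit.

Goods: -734.7 - 818.7 + 381.2 = -1172.2
Services: 257.0 + 271.0 - 153.8 - 164.6 - 206.2 = 3.4
Primary income: -288.8 + 119.2 = -169.6
Secondary income: -25.5
Current account = (-1172.2) + 3.4 + (-169.6) + (-25.5) = -1363.9
(Excluded from the current account — capital account: debt forgiveness received from foreign official creditors 55.8, sale of embassy land to a foreign government 40.6, acquisition of foreign patents and trademarks (non-produced assets) 36.4; financial account: foreign purchases of domestic corporate bonds 495.6, new loans extended by domestic banks to foreign borrowers 255.3, acquisition of a foreign subsidiary by a resident firm (outward FDI) 403.6.)

-1363.9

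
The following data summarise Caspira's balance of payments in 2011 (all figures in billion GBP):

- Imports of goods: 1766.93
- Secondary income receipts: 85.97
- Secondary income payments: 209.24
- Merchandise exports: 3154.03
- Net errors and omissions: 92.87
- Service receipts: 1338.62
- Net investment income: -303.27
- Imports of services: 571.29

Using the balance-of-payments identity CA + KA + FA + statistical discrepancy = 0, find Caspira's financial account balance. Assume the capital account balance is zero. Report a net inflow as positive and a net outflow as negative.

-1820.76

Goods balance = 3154.03 - 1766.93 = 1387.10
Services balance = 1338.62 - 571.29 = 767.33
Trade balance (goods + services) = 1387.10 + 767.33 = 2154.43
Net primary income = -303.27
Net secondary income = 85.97 - 209.24 = -123.27
Current account = 2154.43 + (-303.27) + (-123.27) = 1727.89
Financial account = -(1727.89 + 92.87) = -1820.76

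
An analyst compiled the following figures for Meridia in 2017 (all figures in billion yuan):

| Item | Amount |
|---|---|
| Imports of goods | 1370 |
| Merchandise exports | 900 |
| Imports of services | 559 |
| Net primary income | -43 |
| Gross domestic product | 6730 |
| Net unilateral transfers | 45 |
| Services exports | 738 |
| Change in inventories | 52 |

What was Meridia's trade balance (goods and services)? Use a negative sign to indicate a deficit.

Goods balance = 900 - 1370 = -470
Services balance = 738 - 559 = 179
Trade balance (goods + services) = -470 + 179 = -291

-291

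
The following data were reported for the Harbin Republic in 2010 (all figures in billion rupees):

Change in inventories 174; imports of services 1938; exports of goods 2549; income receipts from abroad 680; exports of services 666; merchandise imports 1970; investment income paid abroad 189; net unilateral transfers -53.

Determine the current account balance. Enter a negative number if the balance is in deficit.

-255

Goods balance = 2549 - 1970 = 579
Services balance = 666 - 1938 = -1272
Trade balance (goods + services) = 579 + (-1272) = -693
Net primary income = 680 - 189 = 491
Net secondary income = -53
Current account = -693 + 491 + (-53) = -255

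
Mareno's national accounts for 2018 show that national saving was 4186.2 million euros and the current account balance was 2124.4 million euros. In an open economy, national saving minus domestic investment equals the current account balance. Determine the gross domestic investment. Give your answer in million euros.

S - I = CA (net lending to the rest of the world).
I = S - CA = 4186.2 - 2124.4 = 2061.8

2061.8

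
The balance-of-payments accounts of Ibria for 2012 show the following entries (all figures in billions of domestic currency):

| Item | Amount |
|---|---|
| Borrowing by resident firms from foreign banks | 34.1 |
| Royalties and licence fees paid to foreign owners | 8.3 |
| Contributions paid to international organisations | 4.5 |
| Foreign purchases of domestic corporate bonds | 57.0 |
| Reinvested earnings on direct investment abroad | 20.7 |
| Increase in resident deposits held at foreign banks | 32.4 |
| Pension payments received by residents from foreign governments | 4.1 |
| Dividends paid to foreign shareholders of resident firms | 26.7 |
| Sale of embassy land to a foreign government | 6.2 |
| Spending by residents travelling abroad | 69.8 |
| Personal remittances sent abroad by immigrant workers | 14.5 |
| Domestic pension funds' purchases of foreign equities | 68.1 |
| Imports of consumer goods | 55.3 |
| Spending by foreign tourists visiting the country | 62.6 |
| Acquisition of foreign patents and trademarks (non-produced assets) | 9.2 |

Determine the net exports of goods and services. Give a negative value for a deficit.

-70.8

Goods: -55.3
Services: 62.6 - 8.3 - 69.8 = -15.5
Trade balance = -55.3 + (-15.5) = -70.8
(Excluded from the trade balance — financial account: borrowing by resident firms from foreign banks 34.1, foreign purchases of domestic corporate bonds 57.0, increase in resident deposits held at foreign banks 32.4, domestic pension funds' purchases of foreign equities 68.1; secondary income: contributions paid to international organisations 4.5, pension payments received by residents from foreign governments 4.1, personal remittances sent abroad by immigrant workers 14.5; primary income: reinvested earnings on direct investment abroad 20.7, dividends paid to foreign shareholders of resident firms 26.7; capital account: sale of embassy land to a foreign government 6.2, acquisition of foreign patents and trademarks (non-produced assets) 9.2.)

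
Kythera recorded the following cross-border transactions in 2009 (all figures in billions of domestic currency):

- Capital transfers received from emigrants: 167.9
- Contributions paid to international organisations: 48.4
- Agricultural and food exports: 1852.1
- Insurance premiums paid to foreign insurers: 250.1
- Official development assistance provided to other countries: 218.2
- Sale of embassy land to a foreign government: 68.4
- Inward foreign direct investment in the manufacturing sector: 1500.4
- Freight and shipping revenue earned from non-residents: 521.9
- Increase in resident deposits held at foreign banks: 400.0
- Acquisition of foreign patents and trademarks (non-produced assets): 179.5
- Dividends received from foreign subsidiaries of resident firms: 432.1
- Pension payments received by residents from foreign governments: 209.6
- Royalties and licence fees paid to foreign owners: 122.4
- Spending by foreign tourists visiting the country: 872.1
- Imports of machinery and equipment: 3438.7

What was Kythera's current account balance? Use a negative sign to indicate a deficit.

-190.0

Goods: 1852.1 - 3438.7 = -1586.6
Services: -122.4 - 250.1 + 521.9 + 872.1 = 1021.5
Primary income: 432.1
Secondary income: 209.6 - 218.2 - 48.4 = -57.0
Current account = (-1586.6) + 1021.5 + 432.1 + (-57.0) = -190.0
(Excluded from the current account — capital account: capital transfers received from emigrants 167.9, sale of embassy land to a foreign government 68.4, acquisition of foreign patents and trademarks (non-produced assets) 179.5; financial account: inward foreign direct investment in the manufacturing sector 1500.4, increase in resident deposits held at foreign banks 400.0.)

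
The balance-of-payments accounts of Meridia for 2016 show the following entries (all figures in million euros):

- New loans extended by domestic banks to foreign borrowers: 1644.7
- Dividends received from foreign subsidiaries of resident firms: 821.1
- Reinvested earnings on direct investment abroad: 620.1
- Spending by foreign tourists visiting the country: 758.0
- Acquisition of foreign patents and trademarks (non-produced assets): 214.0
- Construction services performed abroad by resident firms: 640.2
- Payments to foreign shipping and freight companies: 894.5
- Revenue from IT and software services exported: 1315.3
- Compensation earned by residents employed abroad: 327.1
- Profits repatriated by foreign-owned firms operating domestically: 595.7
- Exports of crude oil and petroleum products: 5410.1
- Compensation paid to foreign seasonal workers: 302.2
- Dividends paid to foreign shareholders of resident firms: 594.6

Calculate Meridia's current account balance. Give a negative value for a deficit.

Goods: 5410.1
Services: -894.5 + 758.0 + 1315.3 + 640.2 = 1819.0
Primary income: -302.2 + 821.1 + 327.1 - 594.6 - 595.7 + 620.1 = 275.8
Current account = 5410.1 + 1819.0 + 275.8 = 7504.9
(Excluded from the current account — financial account: new loans extended by domestic banks to foreign borrowers 1644.7; capital account: acquisition of foreign patents and trademarks (non-produced assets) 214.0.)

7504.9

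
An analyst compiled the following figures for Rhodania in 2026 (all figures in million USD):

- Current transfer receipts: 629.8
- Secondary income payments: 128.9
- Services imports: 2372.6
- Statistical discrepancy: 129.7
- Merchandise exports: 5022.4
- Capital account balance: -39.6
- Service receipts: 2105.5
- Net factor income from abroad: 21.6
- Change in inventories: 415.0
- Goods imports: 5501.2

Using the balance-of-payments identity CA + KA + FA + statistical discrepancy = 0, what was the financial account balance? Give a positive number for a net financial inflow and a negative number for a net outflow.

133.3

Goods balance = 5022.4 - 5501.2 = -478.8
Services balance = 2105.5 - 2372.6 = -267.1
Trade balance (goods + services) = -478.8 + (-267.1) = -745.9
Net primary income = 21.6
Net secondary income = 629.8 - 128.9 = 500.9
Current account = -745.9 + 21.6 + 500.9 = -223.4
Financial account = -(-223.4 + (-39.6) + 129.7) = 133.3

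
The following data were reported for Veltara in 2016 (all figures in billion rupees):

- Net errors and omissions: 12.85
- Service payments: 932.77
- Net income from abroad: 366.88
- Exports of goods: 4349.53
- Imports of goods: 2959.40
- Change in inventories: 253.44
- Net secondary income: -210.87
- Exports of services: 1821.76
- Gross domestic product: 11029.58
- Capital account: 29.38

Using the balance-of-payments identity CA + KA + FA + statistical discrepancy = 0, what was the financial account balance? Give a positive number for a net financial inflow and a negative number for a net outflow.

Goods balance = 4349.53 - 2959.40 = 1390.13
Services balance = 1821.76 - 932.77 = 888.99
Trade balance (goods + services) = 1390.13 + 888.99 = 2279.12
Net primary income = 366.88
Net secondary income = -210.87
Current account = 2279.12 + 366.88 + (-210.87) = 2435.13
Financial account = -(2435.13 + 29.38 + 12.85) = -2477.36

-2477.36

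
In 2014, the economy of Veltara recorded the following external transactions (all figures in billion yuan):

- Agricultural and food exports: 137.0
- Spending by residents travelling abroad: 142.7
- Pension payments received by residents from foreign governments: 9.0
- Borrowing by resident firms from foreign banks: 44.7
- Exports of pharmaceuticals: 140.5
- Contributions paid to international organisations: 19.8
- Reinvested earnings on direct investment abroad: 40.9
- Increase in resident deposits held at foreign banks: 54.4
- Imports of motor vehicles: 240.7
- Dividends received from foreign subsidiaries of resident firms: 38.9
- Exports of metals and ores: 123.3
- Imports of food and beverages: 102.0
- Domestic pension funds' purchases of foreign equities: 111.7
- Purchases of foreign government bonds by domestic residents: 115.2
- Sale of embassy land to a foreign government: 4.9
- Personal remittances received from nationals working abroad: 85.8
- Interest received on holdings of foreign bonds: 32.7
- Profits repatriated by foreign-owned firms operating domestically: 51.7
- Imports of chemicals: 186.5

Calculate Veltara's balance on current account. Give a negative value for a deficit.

Goods: 123.3 + 140.5 - 186.5 - 102.0 - 240.7 + 137.0 = -128.4
Services: -142.7
Primary income: 40.9 - 51.7 + 32.7 + 38.9 = 60.8
Secondary income: 9.0 - 19.8 + 85.8 = 75.0
Current account = (-128.4) + (-142.7) + 60.8 + 75.0 = -135.3
(Excluded from the current account — financial account: borrowing by resident firms from foreign banks 44.7, increase in resident deposits held at foreign banks 54.4, domestic pension funds' purchases of foreign equities 111.7, purchases of foreign government bonds by domestic residents 115.2; capital account: sale of embassy land to a foreign government 4.9.)

-135.3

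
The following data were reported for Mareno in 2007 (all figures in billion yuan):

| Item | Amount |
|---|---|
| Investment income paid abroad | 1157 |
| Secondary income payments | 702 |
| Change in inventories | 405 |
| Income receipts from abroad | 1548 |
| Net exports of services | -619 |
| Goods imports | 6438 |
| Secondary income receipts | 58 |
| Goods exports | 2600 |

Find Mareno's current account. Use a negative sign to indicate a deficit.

Goods balance = 2600 - 6438 = -3838
Services balance = -619
Trade balance (goods + services) = -3838 + (-619) = -4457
Net primary income = 1548 - 1157 = 391
Net secondary income = 58 - 702 = -644
Current account = -4457 + 391 + (-644) = -4710

-4710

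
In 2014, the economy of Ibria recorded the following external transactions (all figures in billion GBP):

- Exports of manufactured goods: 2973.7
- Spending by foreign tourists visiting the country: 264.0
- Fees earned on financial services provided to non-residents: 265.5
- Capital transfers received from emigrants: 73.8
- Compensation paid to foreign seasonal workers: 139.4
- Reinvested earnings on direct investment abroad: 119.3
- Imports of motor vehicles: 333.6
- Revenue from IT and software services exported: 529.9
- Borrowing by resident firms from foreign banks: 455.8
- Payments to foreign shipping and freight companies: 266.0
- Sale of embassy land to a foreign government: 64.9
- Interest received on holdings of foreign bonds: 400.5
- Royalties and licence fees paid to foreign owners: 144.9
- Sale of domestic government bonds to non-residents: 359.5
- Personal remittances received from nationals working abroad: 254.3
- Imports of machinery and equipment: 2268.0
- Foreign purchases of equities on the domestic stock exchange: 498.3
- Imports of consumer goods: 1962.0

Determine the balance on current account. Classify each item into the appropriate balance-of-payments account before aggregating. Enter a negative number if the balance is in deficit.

Goods: -1962.0 + 2973.7 - 333.6 - 2268.0 = -1589.9
Services: 264.0 - 266.0 + 529.9 + 265.5 - 144.9 = 648.5
Primary income: 400.5 + 119.3 - 139.4 = 380.4
Secondary income: 254.3
Current account = (-1589.9) + 648.5 + 380.4 + 254.3 = -306.7
(Excluded from the current account — capital account: capital transfers received from emigrants 73.8, sale of embassy land to a foreign government 64.9; financial account: borrowing by resident firms from foreign banks 455.8, sale of domestic government bonds to non-residents 359.5, foreign purchases of equities on the domestic stock exchange 498.3.)

-306.7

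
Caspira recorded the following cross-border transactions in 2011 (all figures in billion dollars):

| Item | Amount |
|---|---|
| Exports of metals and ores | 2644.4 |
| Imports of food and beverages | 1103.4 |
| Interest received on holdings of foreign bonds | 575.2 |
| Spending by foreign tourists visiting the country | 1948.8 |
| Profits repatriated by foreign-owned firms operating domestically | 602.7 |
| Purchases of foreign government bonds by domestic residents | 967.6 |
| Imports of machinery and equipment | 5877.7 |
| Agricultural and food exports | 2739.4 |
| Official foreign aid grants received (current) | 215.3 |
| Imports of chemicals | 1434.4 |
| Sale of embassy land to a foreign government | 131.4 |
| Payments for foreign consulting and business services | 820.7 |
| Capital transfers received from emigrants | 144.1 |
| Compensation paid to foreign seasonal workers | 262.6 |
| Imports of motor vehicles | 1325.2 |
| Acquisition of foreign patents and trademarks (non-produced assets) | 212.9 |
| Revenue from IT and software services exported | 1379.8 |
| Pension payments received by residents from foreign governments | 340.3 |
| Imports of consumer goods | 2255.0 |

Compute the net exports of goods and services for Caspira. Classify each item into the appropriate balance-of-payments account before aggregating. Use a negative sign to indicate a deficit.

Goods: -1434.4 - 2255.0 - 5877.7 + 2739.4 + 2644.4 - 1325.2 - 1103.4 = -6611.9
Services: 1379.8 - 820.7 + 1948.8 = 2507.9
Trade balance = -6611.9 + 2507.9 = -4104.0
(Excluded from the trade balance — primary income: interest received on holdings of foreign bonds 575.2, profits repatriated by foreign-owned firms operating domestically 602.7, compensation paid to foreign seasonal workers 262.6; financial account: purchases of foreign government bonds by domestic residents 967.6; secondary income: official foreign aid grants received (current) 215.3, pension payments received by residents from foreign governments 340.3; capital account: sale of embassy land to a foreign government 131.4, capital transfers received from emigrants 144.1, acquisition of foreign patents and trademarks (non-produced assets) 212.9.)

-4104.0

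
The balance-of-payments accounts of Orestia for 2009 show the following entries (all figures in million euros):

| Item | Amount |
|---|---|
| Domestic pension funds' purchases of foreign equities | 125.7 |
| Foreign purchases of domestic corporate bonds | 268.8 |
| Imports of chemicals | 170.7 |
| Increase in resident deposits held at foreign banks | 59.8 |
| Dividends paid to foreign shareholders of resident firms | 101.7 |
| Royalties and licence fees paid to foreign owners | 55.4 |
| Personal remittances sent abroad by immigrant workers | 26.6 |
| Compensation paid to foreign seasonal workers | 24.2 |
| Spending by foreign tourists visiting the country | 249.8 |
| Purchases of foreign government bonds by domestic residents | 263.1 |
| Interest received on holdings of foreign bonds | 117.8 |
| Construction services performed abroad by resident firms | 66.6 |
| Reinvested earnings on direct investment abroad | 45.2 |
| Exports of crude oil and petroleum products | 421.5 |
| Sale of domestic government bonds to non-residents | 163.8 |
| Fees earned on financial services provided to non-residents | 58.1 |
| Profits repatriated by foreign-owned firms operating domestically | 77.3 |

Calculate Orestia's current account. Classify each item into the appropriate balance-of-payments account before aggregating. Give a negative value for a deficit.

503.1

Goods: 421.5 - 170.7 = 250.8
Services: 58.1 + 66.6 + 249.8 - 55.4 = 319.1
Primary income: 117.8 - 101.7 + 45.2 - 24.2 - 77.3 = -40.2
Secondary income: -26.6
Current account = 250.8 + 319.1 + (-40.2) + (-26.6) = 503.1
(Excluded from the current account — financial account: domestic pension funds' purchases of foreign equities 125.7, foreign purchases of domestic corporate bonds 268.8, increase in resident deposits held at foreign banks 59.8, purchases of foreign government bonds by domestic residents 263.1, sale of domestic government bonds to non-residents 163.8.)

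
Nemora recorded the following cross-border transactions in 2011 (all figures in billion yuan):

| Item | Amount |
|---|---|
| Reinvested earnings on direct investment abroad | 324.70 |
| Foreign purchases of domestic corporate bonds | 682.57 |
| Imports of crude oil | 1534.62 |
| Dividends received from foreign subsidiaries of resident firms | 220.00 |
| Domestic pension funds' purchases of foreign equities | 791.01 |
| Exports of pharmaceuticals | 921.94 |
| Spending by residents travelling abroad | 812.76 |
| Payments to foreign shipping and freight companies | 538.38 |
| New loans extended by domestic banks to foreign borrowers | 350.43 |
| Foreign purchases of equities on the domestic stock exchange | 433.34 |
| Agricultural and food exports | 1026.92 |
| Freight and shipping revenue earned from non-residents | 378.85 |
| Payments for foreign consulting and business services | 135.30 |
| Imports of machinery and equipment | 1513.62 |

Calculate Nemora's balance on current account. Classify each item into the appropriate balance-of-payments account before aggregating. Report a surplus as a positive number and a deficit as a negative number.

Goods: 921.94 - 1513.62 - 1534.62 + 1026.92 = -1099.38
Services: 378.85 - 135.30 - 538.38 - 812.76 = -1107.59
Primary income: 324.70 + 220.00 = 544.70
Current account = (-1099.38) + (-1107.59) + 544.70 = -1662.27
(Excluded from the current account — financial account: foreign purchases of domestic corporate bonds 682.57, domestic pension funds' purchases of foreign equities 791.01, new loans extended by domestic banks to foreign borrowers 350.43, foreign purchases of equities on the domestic stock exchange 433.34.)

-1662.27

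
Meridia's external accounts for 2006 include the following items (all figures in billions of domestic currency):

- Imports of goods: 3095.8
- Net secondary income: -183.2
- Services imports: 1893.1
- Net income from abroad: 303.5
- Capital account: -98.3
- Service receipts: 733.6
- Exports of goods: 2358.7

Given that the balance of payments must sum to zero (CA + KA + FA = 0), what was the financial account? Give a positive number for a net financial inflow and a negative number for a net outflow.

1874.6

Goods balance = 2358.7 - 3095.8 = -737.1
Services balance = 733.6 - 1893.1 = -1159.5
Trade balance (goods + services) = -737.1 + (-1159.5) = -1896.6
Net primary income = 303.5
Net secondary income = -183.2
Current account = -1896.6 + 303.5 + (-183.2) = -1776.3
Financial account = -(-1776.3 + (-98.3)) = 1874.6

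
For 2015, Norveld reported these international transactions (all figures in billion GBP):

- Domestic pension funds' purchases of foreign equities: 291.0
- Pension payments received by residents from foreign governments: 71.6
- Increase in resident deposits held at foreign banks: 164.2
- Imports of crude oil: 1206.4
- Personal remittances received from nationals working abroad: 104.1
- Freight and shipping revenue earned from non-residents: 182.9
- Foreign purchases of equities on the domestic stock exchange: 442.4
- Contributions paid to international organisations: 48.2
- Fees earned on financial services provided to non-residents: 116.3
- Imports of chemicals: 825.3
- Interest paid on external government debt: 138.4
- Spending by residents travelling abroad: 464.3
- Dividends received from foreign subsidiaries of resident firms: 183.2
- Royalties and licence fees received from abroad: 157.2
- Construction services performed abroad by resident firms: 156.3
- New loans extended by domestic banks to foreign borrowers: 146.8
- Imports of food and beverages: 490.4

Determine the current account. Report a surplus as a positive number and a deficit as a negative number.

-2201.4

Goods: -1206.4 - 825.3 - 490.4 = -2522.1
Services: -464.3 + 156.3 + 182.9 + 116.3 + 157.2 = 148.4
Primary income: -138.4 + 183.2 = 44.8
Secondary income: 104.1 - 48.2 + 71.6 = 127.5
Current account = (-2522.1) + 148.4 + 44.8 + 127.5 = -2201.4
(Excluded from the current account — financial account: domestic pension funds' purchases of foreign equities 291.0, increase in resident deposits held at foreign banks 164.2, foreign purchases of equities on the domestic stock exchange 442.4, new loans extended by domestic banks to foreign borrowers 146.8.)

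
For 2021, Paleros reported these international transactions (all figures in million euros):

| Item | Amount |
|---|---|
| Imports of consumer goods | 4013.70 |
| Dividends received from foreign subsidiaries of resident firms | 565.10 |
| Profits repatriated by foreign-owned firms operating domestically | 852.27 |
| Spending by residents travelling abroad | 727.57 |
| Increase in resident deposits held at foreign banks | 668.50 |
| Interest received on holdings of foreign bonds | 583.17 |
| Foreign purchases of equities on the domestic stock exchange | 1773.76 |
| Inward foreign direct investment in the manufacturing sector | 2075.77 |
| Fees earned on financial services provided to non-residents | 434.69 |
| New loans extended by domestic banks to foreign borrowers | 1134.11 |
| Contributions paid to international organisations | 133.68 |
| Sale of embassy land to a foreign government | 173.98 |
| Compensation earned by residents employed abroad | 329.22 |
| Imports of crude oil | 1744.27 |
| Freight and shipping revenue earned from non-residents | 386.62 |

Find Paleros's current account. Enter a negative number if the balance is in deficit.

-5172.69

Goods: -1744.27 - 4013.70 = -5757.97
Services: 434.69 + 386.62 - 727.57 = 93.74
Primary income: 329.22 + 565.10 + 583.17 - 852.27 = 625.22
Secondary income: -133.68
Current account = (-5757.97) + 93.74 + 625.22 + (-133.68) = -5172.69
(Excluded from the current account — financial account: increase in resident deposits held at foreign banks 668.50, foreign purchases of equities on the domestic stock exchange 1773.76, inward foreign direct investment in the manufacturing sector 2075.77, new loans extended by domestic banks to foreign borrowers 1134.11; capital account: sale of embassy land to a foreign government 173.98.)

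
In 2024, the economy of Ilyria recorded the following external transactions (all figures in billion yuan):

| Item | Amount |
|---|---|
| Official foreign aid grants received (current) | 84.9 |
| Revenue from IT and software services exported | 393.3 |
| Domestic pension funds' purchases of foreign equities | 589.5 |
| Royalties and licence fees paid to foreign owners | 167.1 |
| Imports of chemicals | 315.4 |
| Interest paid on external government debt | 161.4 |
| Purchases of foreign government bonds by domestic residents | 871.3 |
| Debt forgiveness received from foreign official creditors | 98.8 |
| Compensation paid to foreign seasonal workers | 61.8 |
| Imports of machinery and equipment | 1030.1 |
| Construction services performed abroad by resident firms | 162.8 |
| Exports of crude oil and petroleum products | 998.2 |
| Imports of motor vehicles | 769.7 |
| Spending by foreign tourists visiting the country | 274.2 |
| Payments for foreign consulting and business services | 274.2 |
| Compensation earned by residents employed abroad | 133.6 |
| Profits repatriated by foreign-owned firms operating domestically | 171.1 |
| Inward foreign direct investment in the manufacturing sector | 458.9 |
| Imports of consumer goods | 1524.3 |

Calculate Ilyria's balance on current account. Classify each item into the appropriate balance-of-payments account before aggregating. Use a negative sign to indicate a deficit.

Goods: -1030.1 - 1524.3 - 769.7 + 998.2 - 315.4 = -2641.3
Services: -167.1 + 393.3 - 274.2 + 274.2 + 162.8 = 389.0
Primary income: -161.4 + 133.6 - 171.1 - 61.8 = -260.7
Secondary income: 84.9
Current account = (-2641.3) + 389.0 + (-260.7) + 84.9 = -2428.1
(Excluded from the current account — financial account: domestic pension funds' purchases of foreign equities 589.5, purchases of foreign government bonds by domestic residents 871.3, inward foreign direct investment in the manufacturing sector 458.9; capital account: debt forgiveness received from foreign official creditors 98.8.)

-2428.1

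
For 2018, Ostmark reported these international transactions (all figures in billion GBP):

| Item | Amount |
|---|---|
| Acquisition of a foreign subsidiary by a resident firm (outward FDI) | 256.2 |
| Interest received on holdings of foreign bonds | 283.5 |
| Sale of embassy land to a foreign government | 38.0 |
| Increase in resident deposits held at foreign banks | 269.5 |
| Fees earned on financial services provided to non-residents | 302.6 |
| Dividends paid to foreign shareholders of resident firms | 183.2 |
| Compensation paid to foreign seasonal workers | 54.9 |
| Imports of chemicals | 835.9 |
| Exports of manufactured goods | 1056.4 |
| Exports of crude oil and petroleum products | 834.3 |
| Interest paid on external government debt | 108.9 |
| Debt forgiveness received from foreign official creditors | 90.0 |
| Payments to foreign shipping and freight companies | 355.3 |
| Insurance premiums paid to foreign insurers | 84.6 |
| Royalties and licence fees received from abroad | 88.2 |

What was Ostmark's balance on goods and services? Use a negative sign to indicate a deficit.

Goods: 1056.4 + 834.3 - 835.9 = 1054.8
Services: -84.6 - 355.3 + 88.2 + 302.6 = -49.1
Trade balance = 1054.8 + (-49.1) = 1005.7
(Excluded from the trade balance — financial account: acquisition of a foreign subsidiary by a resident firm (outward FDI) 256.2, increase in resident deposits held at foreign banks 269.5; primary income: interest received on holdings of foreign bonds 283.5, dividends paid to foreign shareholders of resident firms 183.2, compensation paid to foreign seasonal workers 54.9, interest paid on external government debt 108.9; capital account: sale of embassy land to a foreign government 38.0, debt forgiveness received from foreign official creditors 90.0.)

1005.7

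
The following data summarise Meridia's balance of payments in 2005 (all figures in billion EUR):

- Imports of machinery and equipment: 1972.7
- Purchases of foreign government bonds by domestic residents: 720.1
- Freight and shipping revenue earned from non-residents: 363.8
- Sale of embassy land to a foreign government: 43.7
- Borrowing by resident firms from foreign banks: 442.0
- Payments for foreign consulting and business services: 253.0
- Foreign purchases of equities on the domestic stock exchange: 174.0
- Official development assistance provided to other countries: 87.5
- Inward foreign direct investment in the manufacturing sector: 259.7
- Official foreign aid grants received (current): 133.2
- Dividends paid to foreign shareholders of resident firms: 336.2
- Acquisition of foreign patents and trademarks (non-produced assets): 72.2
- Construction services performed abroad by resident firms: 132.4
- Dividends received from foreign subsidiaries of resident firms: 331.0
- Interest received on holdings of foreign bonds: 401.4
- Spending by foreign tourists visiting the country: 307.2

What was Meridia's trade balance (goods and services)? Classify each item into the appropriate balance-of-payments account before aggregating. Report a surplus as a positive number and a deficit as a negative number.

Goods: -1972.7
Services: 132.4 - 253.0 + 307.2 + 363.8 = 550.4
Trade balance = -1972.7 + 550.4 = -1422.3
(Excluded from the trade balance — financial account: purchases of foreign government bonds by domestic residents 720.1, borrowing by resident firms from foreign banks 442.0, foreign purchases of equities on the domestic stock exchange 174.0, inward foreign direct investment in the manufacturing sector 259.7; capital account: sale of embassy land to a foreign government 43.7, acquisition of foreign patents and trademarks (non-produced assets) 72.2; secondary income: official development assistance provided to other countries 87.5, official foreign aid grants received (current) 133.2; primary income: dividends paid to foreign shareholders of resident firms 336.2, dividends received from foreign subsidiaries of resident firms 331.0, interest received on holdings of foreign bonds 401.4.)

-1422.3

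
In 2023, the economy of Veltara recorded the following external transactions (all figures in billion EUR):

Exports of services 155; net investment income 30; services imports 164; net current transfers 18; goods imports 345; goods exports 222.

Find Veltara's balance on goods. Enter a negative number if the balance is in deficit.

-123

Goods balance = 222 - 345 = -123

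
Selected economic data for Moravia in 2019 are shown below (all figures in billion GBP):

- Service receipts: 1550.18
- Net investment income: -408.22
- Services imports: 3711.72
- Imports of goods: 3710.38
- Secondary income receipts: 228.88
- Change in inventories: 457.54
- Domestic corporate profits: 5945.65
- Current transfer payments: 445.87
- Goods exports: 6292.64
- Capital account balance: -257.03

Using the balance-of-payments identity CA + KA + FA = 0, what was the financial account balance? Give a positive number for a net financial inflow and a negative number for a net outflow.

461.52

Goods balance = 6292.64 - 3710.38 = 2582.26
Services balance = 1550.18 - 3711.72 = -2161.54
Trade balance (goods + services) = 2582.26 + (-2161.54) = 420.72
Net primary income = -408.22
Net secondary income = 228.88 - 445.87 = -216.99
Current account = 420.72 + (-408.22) + (-216.99) = -204.49
Financial account = -(-204.49 + (-257.03)) = 461.52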